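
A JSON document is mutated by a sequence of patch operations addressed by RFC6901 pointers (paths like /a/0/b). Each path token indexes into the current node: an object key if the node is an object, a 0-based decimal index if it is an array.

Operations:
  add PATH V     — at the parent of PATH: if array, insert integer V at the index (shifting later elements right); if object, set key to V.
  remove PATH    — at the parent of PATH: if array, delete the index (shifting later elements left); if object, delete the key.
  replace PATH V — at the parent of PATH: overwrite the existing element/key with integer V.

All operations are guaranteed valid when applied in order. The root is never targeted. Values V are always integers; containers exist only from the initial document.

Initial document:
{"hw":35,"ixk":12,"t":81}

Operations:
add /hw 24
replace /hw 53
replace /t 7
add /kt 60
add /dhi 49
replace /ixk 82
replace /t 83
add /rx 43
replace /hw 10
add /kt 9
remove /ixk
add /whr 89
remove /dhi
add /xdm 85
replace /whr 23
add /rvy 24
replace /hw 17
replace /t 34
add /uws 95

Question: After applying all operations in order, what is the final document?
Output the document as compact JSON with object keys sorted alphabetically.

After op 1 (add /hw 24): {"hw":24,"ixk":12,"t":81}
After op 2 (replace /hw 53): {"hw":53,"ixk":12,"t":81}
After op 3 (replace /t 7): {"hw":53,"ixk":12,"t":7}
After op 4 (add /kt 60): {"hw":53,"ixk":12,"kt":60,"t":7}
After op 5 (add /dhi 49): {"dhi":49,"hw":53,"ixk":12,"kt":60,"t":7}
After op 6 (replace /ixk 82): {"dhi":49,"hw":53,"ixk":82,"kt":60,"t":7}
After op 7 (replace /t 83): {"dhi":49,"hw":53,"ixk":82,"kt":60,"t":83}
After op 8 (add /rx 43): {"dhi":49,"hw":53,"ixk":82,"kt":60,"rx":43,"t":83}
After op 9 (replace /hw 10): {"dhi":49,"hw":10,"ixk":82,"kt":60,"rx":43,"t":83}
After op 10 (add /kt 9): {"dhi":49,"hw":10,"ixk":82,"kt":9,"rx":43,"t":83}
After op 11 (remove /ixk): {"dhi":49,"hw":10,"kt":9,"rx":43,"t":83}
After op 12 (add /whr 89): {"dhi":49,"hw":10,"kt":9,"rx":43,"t":83,"whr":89}
After op 13 (remove /dhi): {"hw":10,"kt":9,"rx":43,"t":83,"whr":89}
After op 14 (add /xdm 85): {"hw":10,"kt":9,"rx":43,"t":83,"whr":89,"xdm":85}
After op 15 (replace /whr 23): {"hw":10,"kt":9,"rx":43,"t":83,"whr":23,"xdm":85}
After op 16 (add /rvy 24): {"hw":10,"kt":9,"rvy":24,"rx":43,"t":83,"whr":23,"xdm":85}
After op 17 (replace /hw 17): {"hw":17,"kt":9,"rvy":24,"rx":43,"t":83,"whr":23,"xdm":85}
After op 18 (replace /t 34): {"hw":17,"kt":9,"rvy":24,"rx":43,"t":34,"whr":23,"xdm":85}
After op 19 (add /uws 95): {"hw":17,"kt":9,"rvy":24,"rx":43,"t":34,"uws":95,"whr":23,"xdm":85}

Answer: {"hw":17,"kt":9,"rvy":24,"rx":43,"t":34,"uws":95,"whr":23,"xdm":85}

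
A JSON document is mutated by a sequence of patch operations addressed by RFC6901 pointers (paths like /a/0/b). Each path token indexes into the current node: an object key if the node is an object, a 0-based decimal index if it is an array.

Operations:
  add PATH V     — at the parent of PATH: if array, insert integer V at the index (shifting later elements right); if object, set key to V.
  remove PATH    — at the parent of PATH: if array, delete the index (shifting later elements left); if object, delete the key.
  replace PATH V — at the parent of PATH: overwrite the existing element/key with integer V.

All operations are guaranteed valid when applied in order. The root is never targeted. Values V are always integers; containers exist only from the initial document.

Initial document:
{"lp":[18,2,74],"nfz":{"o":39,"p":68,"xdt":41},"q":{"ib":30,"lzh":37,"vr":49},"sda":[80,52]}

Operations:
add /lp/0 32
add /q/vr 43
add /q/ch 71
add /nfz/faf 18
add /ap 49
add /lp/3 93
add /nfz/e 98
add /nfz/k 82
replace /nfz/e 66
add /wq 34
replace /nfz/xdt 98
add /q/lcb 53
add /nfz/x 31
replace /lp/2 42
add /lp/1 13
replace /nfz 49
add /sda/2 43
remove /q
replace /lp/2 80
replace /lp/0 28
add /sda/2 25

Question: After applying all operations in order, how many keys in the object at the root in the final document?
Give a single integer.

After op 1 (add /lp/0 32): {"lp":[32,18,2,74],"nfz":{"o":39,"p":68,"xdt":41},"q":{"ib":30,"lzh":37,"vr":49},"sda":[80,52]}
After op 2 (add /q/vr 43): {"lp":[32,18,2,74],"nfz":{"o":39,"p":68,"xdt":41},"q":{"ib":30,"lzh":37,"vr":43},"sda":[80,52]}
After op 3 (add /q/ch 71): {"lp":[32,18,2,74],"nfz":{"o":39,"p":68,"xdt":41},"q":{"ch":71,"ib":30,"lzh":37,"vr":43},"sda":[80,52]}
After op 4 (add /nfz/faf 18): {"lp":[32,18,2,74],"nfz":{"faf":18,"o":39,"p":68,"xdt":41},"q":{"ch":71,"ib":30,"lzh":37,"vr":43},"sda":[80,52]}
After op 5 (add /ap 49): {"ap":49,"lp":[32,18,2,74],"nfz":{"faf":18,"o":39,"p":68,"xdt":41},"q":{"ch":71,"ib":30,"lzh":37,"vr":43},"sda":[80,52]}
After op 6 (add /lp/3 93): {"ap":49,"lp":[32,18,2,93,74],"nfz":{"faf":18,"o":39,"p":68,"xdt":41},"q":{"ch":71,"ib":30,"lzh":37,"vr":43},"sda":[80,52]}
After op 7 (add /nfz/e 98): {"ap":49,"lp":[32,18,2,93,74],"nfz":{"e":98,"faf":18,"o":39,"p":68,"xdt":41},"q":{"ch":71,"ib":30,"lzh":37,"vr":43},"sda":[80,52]}
After op 8 (add /nfz/k 82): {"ap":49,"lp":[32,18,2,93,74],"nfz":{"e":98,"faf":18,"k":82,"o":39,"p":68,"xdt":41},"q":{"ch":71,"ib":30,"lzh":37,"vr":43},"sda":[80,52]}
After op 9 (replace /nfz/e 66): {"ap":49,"lp":[32,18,2,93,74],"nfz":{"e":66,"faf":18,"k":82,"o":39,"p":68,"xdt":41},"q":{"ch":71,"ib":30,"lzh":37,"vr":43},"sda":[80,52]}
After op 10 (add /wq 34): {"ap":49,"lp":[32,18,2,93,74],"nfz":{"e":66,"faf":18,"k":82,"o":39,"p":68,"xdt":41},"q":{"ch":71,"ib":30,"lzh":37,"vr":43},"sda":[80,52],"wq":34}
After op 11 (replace /nfz/xdt 98): {"ap":49,"lp":[32,18,2,93,74],"nfz":{"e":66,"faf":18,"k":82,"o":39,"p":68,"xdt":98},"q":{"ch":71,"ib":30,"lzh":37,"vr":43},"sda":[80,52],"wq":34}
After op 12 (add /q/lcb 53): {"ap":49,"lp":[32,18,2,93,74],"nfz":{"e":66,"faf":18,"k":82,"o":39,"p":68,"xdt":98},"q":{"ch":71,"ib":30,"lcb":53,"lzh":37,"vr":43},"sda":[80,52],"wq":34}
After op 13 (add /nfz/x 31): {"ap":49,"lp":[32,18,2,93,74],"nfz":{"e":66,"faf":18,"k":82,"o":39,"p":68,"x":31,"xdt":98},"q":{"ch":71,"ib":30,"lcb":53,"lzh":37,"vr":43},"sda":[80,52],"wq":34}
After op 14 (replace /lp/2 42): {"ap":49,"lp":[32,18,42,93,74],"nfz":{"e":66,"faf":18,"k":82,"o":39,"p":68,"x":31,"xdt":98},"q":{"ch":71,"ib":30,"lcb":53,"lzh":37,"vr":43},"sda":[80,52],"wq":34}
After op 15 (add /lp/1 13): {"ap":49,"lp":[32,13,18,42,93,74],"nfz":{"e":66,"faf":18,"k":82,"o":39,"p":68,"x":31,"xdt":98},"q":{"ch":71,"ib":30,"lcb":53,"lzh":37,"vr":43},"sda":[80,52],"wq":34}
After op 16 (replace /nfz 49): {"ap":49,"lp":[32,13,18,42,93,74],"nfz":49,"q":{"ch":71,"ib":30,"lcb":53,"lzh":37,"vr":43},"sda":[80,52],"wq":34}
After op 17 (add /sda/2 43): {"ap":49,"lp":[32,13,18,42,93,74],"nfz":49,"q":{"ch":71,"ib":30,"lcb":53,"lzh":37,"vr":43},"sda":[80,52,43],"wq":34}
After op 18 (remove /q): {"ap":49,"lp":[32,13,18,42,93,74],"nfz":49,"sda":[80,52,43],"wq":34}
After op 19 (replace /lp/2 80): {"ap":49,"lp":[32,13,80,42,93,74],"nfz":49,"sda":[80,52,43],"wq":34}
After op 20 (replace /lp/0 28): {"ap":49,"lp":[28,13,80,42,93,74],"nfz":49,"sda":[80,52,43],"wq":34}
After op 21 (add /sda/2 25): {"ap":49,"lp":[28,13,80,42,93,74],"nfz":49,"sda":[80,52,25,43],"wq":34}
Size at the root: 5

Answer: 5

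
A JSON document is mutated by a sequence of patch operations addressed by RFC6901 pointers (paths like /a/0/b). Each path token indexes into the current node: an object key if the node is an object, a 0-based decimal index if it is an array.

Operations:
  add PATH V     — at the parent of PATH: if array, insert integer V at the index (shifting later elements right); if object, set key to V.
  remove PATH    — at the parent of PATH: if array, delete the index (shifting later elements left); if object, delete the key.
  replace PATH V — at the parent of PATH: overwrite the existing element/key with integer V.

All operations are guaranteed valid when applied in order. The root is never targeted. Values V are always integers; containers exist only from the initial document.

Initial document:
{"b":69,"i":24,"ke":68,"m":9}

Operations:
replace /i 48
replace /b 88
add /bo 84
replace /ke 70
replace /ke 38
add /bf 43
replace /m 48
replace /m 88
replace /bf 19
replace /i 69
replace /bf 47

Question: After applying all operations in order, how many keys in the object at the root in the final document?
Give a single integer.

After op 1 (replace /i 48): {"b":69,"i":48,"ke":68,"m":9}
After op 2 (replace /b 88): {"b":88,"i":48,"ke":68,"m":9}
After op 3 (add /bo 84): {"b":88,"bo":84,"i":48,"ke":68,"m":9}
After op 4 (replace /ke 70): {"b":88,"bo":84,"i":48,"ke":70,"m":9}
After op 5 (replace /ke 38): {"b":88,"bo":84,"i":48,"ke":38,"m":9}
After op 6 (add /bf 43): {"b":88,"bf":43,"bo":84,"i":48,"ke":38,"m":9}
After op 7 (replace /m 48): {"b":88,"bf":43,"bo":84,"i":48,"ke":38,"m":48}
After op 8 (replace /m 88): {"b":88,"bf":43,"bo":84,"i":48,"ke":38,"m":88}
After op 9 (replace /bf 19): {"b":88,"bf":19,"bo":84,"i":48,"ke":38,"m":88}
After op 10 (replace /i 69): {"b":88,"bf":19,"bo":84,"i":69,"ke":38,"m":88}
After op 11 (replace /bf 47): {"b":88,"bf":47,"bo":84,"i":69,"ke":38,"m":88}
Size at the root: 6

Answer: 6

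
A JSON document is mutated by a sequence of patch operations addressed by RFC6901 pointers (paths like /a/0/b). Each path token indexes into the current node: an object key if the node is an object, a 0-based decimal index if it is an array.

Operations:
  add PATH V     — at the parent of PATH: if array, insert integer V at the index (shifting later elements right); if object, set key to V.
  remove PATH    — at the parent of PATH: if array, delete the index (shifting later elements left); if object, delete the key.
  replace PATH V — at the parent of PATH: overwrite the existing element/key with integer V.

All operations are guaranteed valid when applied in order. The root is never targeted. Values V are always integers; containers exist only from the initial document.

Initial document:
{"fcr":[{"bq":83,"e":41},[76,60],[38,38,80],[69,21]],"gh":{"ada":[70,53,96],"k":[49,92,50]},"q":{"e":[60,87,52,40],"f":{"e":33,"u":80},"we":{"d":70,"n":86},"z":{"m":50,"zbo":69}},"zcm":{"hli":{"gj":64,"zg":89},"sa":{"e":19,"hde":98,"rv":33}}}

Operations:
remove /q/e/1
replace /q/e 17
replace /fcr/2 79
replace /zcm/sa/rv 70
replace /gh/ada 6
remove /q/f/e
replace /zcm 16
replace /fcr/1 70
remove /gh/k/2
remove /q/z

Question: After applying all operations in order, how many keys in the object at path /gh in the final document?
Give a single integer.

After op 1 (remove /q/e/1): {"fcr":[{"bq":83,"e":41},[76,60],[38,38,80],[69,21]],"gh":{"ada":[70,53,96],"k":[49,92,50]},"q":{"e":[60,52,40],"f":{"e":33,"u":80},"we":{"d":70,"n":86},"z":{"m":50,"zbo":69}},"zcm":{"hli":{"gj":64,"zg":89},"sa":{"e":19,"hde":98,"rv":33}}}
After op 2 (replace /q/e 17): {"fcr":[{"bq":83,"e":41},[76,60],[38,38,80],[69,21]],"gh":{"ada":[70,53,96],"k":[49,92,50]},"q":{"e":17,"f":{"e":33,"u":80},"we":{"d":70,"n":86},"z":{"m":50,"zbo":69}},"zcm":{"hli":{"gj":64,"zg":89},"sa":{"e":19,"hde":98,"rv":33}}}
After op 3 (replace /fcr/2 79): {"fcr":[{"bq":83,"e":41},[76,60],79,[69,21]],"gh":{"ada":[70,53,96],"k":[49,92,50]},"q":{"e":17,"f":{"e":33,"u":80},"we":{"d":70,"n":86},"z":{"m":50,"zbo":69}},"zcm":{"hli":{"gj":64,"zg":89},"sa":{"e":19,"hde":98,"rv":33}}}
After op 4 (replace /zcm/sa/rv 70): {"fcr":[{"bq":83,"e":41},[76,60],79,[69,21]],"gh":{"ada":[70,53,96],"k":[49,92,50]},"q":{"e":17,"f":{"e":33,"u":80},"we":{"d":70,"n":86},"z":{"m":50,"zbo":69}},"zcm":{"hli":{"gj":64,"zg":89},"sa":{"e":19,"hde":98,"rv":70}}}
After op 5 (replace /gh/ada 6): {"fcr":[{"bq":83,"e":41},[76,60],79,[69,21]],"gh":{"ada":6,"k":[49,92,50]},"q":{"e":17,"f":{"e":33,"u":80},"we":{"d":70,"n":86},"z":{"m":50,"zbo":69}},"zcm":{"hli":{"gj":64,"zg":89},"sa":{"e":19,"hde":98,"rv":70}}}
After op 6 (remove /q/f/e): {"fcr":[{"bq":83,"e":41},[76,60],79,[69,21]],"gh":{"ada":6,"k":[49,92,50]},"q":{"e":17,"f":{"u":80},"we":{"d":70,"n":86},"z":{"m":50,"zbo":69}},"zcm":{"hli":{"gj":64,"zg":89},"sa":{"e":19,"hde":98,"rv":70}}}
After op 7 (replace /zcm 16): {"fcr":[{"bq":83,"e":41},[76,60],79,[69,21]],"gh":{"ada":6,"k":[49,92,50]},"q":{"e":17,"f":{"u":80},"we":{"d":70,"n":86},"z":{"m":50,"zbo":69}},"zcm":16}
After op 8 (replace /fcr/1 70): {"fcr":[{"bq":83,"e":41},70,79,[69,21]],"gh":{"ada":6,"k":[49,92,50]},"q":{"e":17,"f":{"u":80},"we":{"d":70,"n":86},"z":{"m":50,"zbo":69}},"zcm":16}
After op 9 (remove /gh/k/2): {"fcr":[{"bq":83,"e":41},70,79,[69,21]],"gh":{"ada":6,"k":[49,92]},"q":{"e":17,"f":{"u":80},"we":{"d":70,"n":86},"z":{"m":50,"zbo":69}},"zcm":16}
After op 10 (remove /q/z): {"fcr":[{"bq":83,"e":41},70,79,[69,21]],"gh":{"ada":6,"k":[49,92]},"q":{"e":17,"f":{"u":80},"we":{"d":70,"n":86}},"zcm":16}
Size at path /gh: 2

Answer: 2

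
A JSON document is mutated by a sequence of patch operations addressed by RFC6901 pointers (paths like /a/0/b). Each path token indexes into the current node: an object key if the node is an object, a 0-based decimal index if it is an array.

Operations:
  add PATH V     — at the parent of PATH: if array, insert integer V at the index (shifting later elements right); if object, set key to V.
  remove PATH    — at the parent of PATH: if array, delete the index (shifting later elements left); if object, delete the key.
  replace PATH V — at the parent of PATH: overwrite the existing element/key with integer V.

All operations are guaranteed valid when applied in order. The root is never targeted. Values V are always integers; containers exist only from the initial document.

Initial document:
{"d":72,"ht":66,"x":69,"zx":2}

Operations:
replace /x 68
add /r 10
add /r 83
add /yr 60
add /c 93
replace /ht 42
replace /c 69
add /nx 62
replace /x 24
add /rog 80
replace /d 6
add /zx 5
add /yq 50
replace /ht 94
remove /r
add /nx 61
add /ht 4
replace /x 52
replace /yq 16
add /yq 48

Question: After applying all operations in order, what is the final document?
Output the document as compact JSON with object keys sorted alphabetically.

Answer: {"c":69,"d":6,"ht":4,"nx":61,"rog":80,"x":52,"yq":48,"yr":60,"zx":5}

Derivation:
After op 1 (replace /x 68): {"d":72,"ht":66,"x":68,"zx":2}
After op 2 (add /r 10): {"d":72,"ht":66,"r":10,"x":68,"zx":2}
After op 3 (add /r 83): {"d":72,"ht":66,"r":83,"x":68,"zx":2}
After op 4 (add /yr 60): {"d":72,"ht":66,"r":83,"x":68,"yr":60,"zx":2}
After op 5 (add /c 93): {"c":93,"d":72,"ht":66,"r":83,"x":68,"yr":60,"zx":2}
After op 6 (replace /ht 42): {"c":93,"d":72,"ht":42,"r":83,"x":68,"yr":60,"zx":2}
After op 7 (replace /c 69): {"c":69,"d":72,"ht":42,"r":83,"x":68,"yr":60,"zx":2}
After op 8 (add /nx 62): {"c":69,"d":72,"ht":42,"nx":62,"r":83,"x":68,"yr":60,"zx":2}
After op 9 (replace /x 24): {"c":69,"d":72,"ht":42,"nx":62,"r":83,"x":24,"yr":60,"zx":2}
After op 10 (add /rog 80): {"c":69,"d":72,"ht":42,"nx":62,"r":83,"rog":80,"x":24,"yr":60,"zx":2}
After op 11 (replace /d 6): {"c":69,"d":6,"ht":42,"nx":62,"r":83,"rog":80,"x":24,"yr":60,"zx":2}
After op 12 (add /zx 5): {"c":69,"d":6,"ht":42,"nx":62,"r":83,"rog":80,"x":24,"yr":60,"zx":5}
After op 13 (add /yq 50): {"c":69,"d":6,"ht":42,"nx":62,"r":83,"rog":80,"x":24,"yq":50,"yr":60,"zx":5}
After op 14 (replace /ht 94): {"c":69,"d":6,"ht":94,"nx":62,"r":83,"rog":80,"x":24,"yq":50,"yr":60,"zx":5}
After op 15 (remove /r): {"c":69,"d":6,"ht":94,"nx":62,"rog":80,"x":24,"yq":50,"yr":60,"zx":5}
After op 16 (add /nx 61): {"c":69,"d":6,"ht":94,"nx":61,"rog":80,"x":24,"yq":50,"yr":60,"zx":5}
After op 17 (add /ht 4): {"c":69,"d":6,"ht":4,"nx":61,"rog":80,"x":24,"yq":50,"yr":60,"zx":5}
After op 18 (replace /x 52): {"c":69,"d":6,"ht":4,"nx":61,"rog":80,"x":52,"yq":50,"yr":60,"zx":5}
After op 19 (replace /yq 16): {"c":69,"d":6,"ht":4,"nx":61,"rog":80,"x":52,"yq":16,"yr":60,"zx":5}
After op 20 (add /yq 48): {"c":69,"d":6,"ht":4,"nx":61,"rog":80,"x":52,"yq":48,"yr":60,"zx":5}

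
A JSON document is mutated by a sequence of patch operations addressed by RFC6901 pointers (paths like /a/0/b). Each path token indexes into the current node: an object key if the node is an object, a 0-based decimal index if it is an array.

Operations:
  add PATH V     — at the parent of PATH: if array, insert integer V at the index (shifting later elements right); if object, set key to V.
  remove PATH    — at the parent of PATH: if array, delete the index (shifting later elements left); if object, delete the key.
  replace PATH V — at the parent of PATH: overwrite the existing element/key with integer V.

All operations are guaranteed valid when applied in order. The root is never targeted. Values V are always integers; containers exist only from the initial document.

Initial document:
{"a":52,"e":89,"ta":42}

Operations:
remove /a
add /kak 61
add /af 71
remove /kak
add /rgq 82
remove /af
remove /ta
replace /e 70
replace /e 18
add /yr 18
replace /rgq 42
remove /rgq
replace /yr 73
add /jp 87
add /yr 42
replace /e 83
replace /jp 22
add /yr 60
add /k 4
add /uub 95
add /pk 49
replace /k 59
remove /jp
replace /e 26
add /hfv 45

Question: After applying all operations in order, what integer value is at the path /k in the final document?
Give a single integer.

Answer: 59

Derivation:
After op 1 (remove /a): {"e":89,"ta":42}
After op 2 (add /kak 61): {"e":89,"kak":61,"ta":42}
After op 3 (add /af 71): {"af":71,"e":89,"kak":61,"ta":42}
After op 4 (remove /kak): {"af":71,"e":89,"ta":42}
After op 5 (add /rgq 82): {"af":71,"e":89,"rgq":82,"ta":42}
After op 6 (remove /af): {"e":89,"rgq":82,"ta":42}
After op 7 (remove /ta): {"e":89,"rgq":82}
After op 8 (replace /e 70): {"e":70,"rgq":82}
After op 9 (replace /e 18): {"e":18,"rgq":82}
After op 10 (add /yr 18): {"e":18,"rgq":82,"yr":18}
After op 11 (replace /rgq 42): {"e":18,"rgq":42,"yr":18}
After op 12 (remove /rgq): {"e":18,"yr":18}
After op 13 (replace /yr 73): {"e":18,"yr":73}
After op 14 (add /jp 87): {"e":18,"jp":87,"yr":73}
After op 15 (add /yr 42): {"e":18,"jp":87,"yr":42}
After op 16 (replace /e 83): {"e":83,"jp":87,"yr":42}
After op 17 (replace /jp 22): {"e":83,"jp":22,"yr":42}
After op 18 (add /yr 60): {"e":83,"jp":22,"yr":60}
After op 19 (add /k 4): {"e":83,"jp":22,"k":4,"yr":60}
After op 20 (add /uub 95): {"e":83,"jp":22,"k":4,"uub":95,"yr":60}
After op 21 (add /pk 49): {"e":83,"jp":22,"k":4,"pk":49,"uub":95,"yr":60}
After op 22 (replace /k 59): {"e":83,"jp":22,"k":59,"pk":49,"uub":95,"yr":60}
After op 23 (remove /jp): {"e":83,"k":59,"pk":49,"uub":95,"yr":60}
After op 24 (replace /e 26): {"e":26,"k":59,"pk":49,"uub":95,"yr":60}
After op 25 (add /hfv 45): {"e":26,"hfv":45,"k":59,"pk":49,"uub":95,"yr":60}
Value at /k: 59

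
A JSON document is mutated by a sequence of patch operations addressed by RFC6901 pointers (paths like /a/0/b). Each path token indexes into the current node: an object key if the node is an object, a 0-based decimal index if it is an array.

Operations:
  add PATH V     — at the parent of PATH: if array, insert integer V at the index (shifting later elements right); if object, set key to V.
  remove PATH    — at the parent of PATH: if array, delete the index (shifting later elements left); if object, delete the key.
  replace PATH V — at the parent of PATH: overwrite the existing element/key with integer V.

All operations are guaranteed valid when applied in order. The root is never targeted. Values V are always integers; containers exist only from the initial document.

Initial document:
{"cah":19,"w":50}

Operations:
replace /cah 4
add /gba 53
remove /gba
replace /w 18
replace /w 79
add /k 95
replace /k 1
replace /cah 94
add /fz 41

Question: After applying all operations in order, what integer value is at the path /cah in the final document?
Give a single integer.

Answer: 94

Derivation:
After op 1 (replace /cah 4): {"cah":4,"w":50}
After op 2 (add /gba 53): {"cah":4,"gba":53,"w":50}
After op 3 (remove /gba): {"cah":4,"w":50}
After op 4 (replace /w 18): {"cah":4,"w":18}
After op 5 (replace /w 79): {"cah":4,"w":79}
After op 6 (add /k 95): {"cah":4,"k":95,"w":79}
After op 7 (replace /k 1): {"cah":4,"k":1,"w":79}
After op 8 (replace /cah 94): {"cah":94,"k":1,"w":79}
After op 9 (add /fz 41): {"cah":94,"fz":41,"k":1,"w":79}
Value at /cah: 94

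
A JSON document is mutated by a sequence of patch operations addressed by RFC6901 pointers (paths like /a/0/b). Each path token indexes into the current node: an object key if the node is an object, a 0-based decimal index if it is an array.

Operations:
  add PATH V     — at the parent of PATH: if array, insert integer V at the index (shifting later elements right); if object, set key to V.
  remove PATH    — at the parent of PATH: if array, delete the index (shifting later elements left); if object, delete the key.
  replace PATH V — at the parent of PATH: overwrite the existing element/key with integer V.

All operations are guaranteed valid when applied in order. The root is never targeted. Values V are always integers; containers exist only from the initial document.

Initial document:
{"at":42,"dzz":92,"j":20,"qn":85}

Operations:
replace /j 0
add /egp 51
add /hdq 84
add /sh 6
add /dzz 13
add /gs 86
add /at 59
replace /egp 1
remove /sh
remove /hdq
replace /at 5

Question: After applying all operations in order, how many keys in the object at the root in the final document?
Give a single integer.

After op 1 (replace /j 0): {"at":42,"dzz":92,"j":0,"qn":85}
After op 2 (add /egp 51): {"at":42,"dzz":92,"egp":51,"j":0,"qn":85}
After op 3 (add /hdq 84): {"at":42,"dzz":92,"egp":51,"hdq":84,"j":0,"qn":85}
After op 4 (add /sh 6): {"at":42,"dzz":92,"egp":51,"hdq":84,"j":0,"qn":85,"sh":6}
After op 5 (add /dzz 13): {"at":42,"dzz":13,"egp":51,"hdq":84,"j":0,"qn":85,"sh":6}
After op 6 (add /gs 86): {"at":42,"dzz":13,"egp":51,"gs":86,"hdq":84,"j":0,"qn":85,"sh":6}
After op 7 (add /at 59): {"at":59,"dzz":13,"egp":51,"gs":86,"hdq":84,"j":0,"qn":85,"sh":6}
After op 8 (replace /egp 1): {"at":59,"dzz":13,"egp":1,"gs":86,"hdq":84,"j":0,"qn":85,"sh":6}
After op 9 (remove /sh): {"at":59,"dzz":13,"egp":1,"gs":86,"hdq":84,"j":0,"qn":85}
After op 10 (remove /hdq): {"at":59,"dzz":13,"egp":1,"gs":86,"j":0,"qn":85}
After op 11 (replace /at 5): {"at":5,"dzz":13,"egp":1,"gs":86,"j":0,"qn":85}
Size at the root: 6

Answer: 6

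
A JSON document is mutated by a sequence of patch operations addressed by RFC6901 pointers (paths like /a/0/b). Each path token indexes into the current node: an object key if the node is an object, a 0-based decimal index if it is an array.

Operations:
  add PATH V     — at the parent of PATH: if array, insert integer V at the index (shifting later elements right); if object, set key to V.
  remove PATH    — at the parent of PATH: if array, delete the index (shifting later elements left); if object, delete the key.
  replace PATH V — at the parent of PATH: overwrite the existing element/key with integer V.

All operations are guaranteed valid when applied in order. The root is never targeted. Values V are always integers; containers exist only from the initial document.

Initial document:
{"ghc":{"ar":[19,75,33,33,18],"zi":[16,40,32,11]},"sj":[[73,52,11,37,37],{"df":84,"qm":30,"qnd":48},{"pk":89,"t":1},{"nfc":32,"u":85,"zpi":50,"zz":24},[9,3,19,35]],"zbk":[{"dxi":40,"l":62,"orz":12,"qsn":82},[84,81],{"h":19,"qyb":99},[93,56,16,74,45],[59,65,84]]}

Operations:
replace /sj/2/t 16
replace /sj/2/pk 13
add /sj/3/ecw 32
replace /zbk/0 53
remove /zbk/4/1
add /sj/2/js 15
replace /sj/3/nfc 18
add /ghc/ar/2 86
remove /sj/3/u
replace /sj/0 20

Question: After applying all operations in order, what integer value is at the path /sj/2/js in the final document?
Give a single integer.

Answer: 15

Derivation:
After op 1 (replace /sj/2/t 16): {"ghc":{"ar":[19,75,33,33,18],"zi":[16,40,32,11]},"sj":[[73,52,11,37,37],{"df":84,"qm":30,"qnd":48},{"pk":89,"t":16},{"nfc":32,"u":85,"zpi":50,"zz":24},[9,3,19,35]],"zbk":[{"dxi":40,"l":62,"orz":12,"qsn":82},[84,81],{"h":19,"qyb":99},[93,56,16,74,45],[59,65,84]]}
After op 2 (replace /sj/2/pk 13): {"ghc":{"ar":[19,75,33,33,18],"zi":[16,40,32,11]},"sj":[[73,52,11,37,37],{"df":84,"qm":30,"qnd":48},{"pk":13,"t":16},{"nfc":32,"u":85,"zpi":50,"zz":24},[9,3,19,35]],"zbk":[{"dxi":40,"l":62,"orz":12,"qsn":82},[84,81],{"h":19,"qyb":99},[93,56,16,74,45],[59,65,84]]}
After op 3 (add /sj/3/ecw 32): {"ghc":{"ar":[19,75,33,33,18],"zi":[16,40,32,11]},"sj":[[73,52,11,37,37],{"df":84,"qm":30,"qnd":48},{"pk":13,"t":16},{"ecw":32,"nfc":32,"u":85,"zpi":50,"zz":24},[9,3,19,35]],"zbk":[{"dxi":40,"l":62,"orz":12,"qsn":82},[84,81],{"h":19,"qyb":99},[93,56,16,74,45],[59,65,84]]}
After op 4 (replace /zbk/0 53): {"ghc":{"ar":[19,75,33,33,18],"zi":[16,40,32,11]},"sj":[[73,52,11,37,37],{"df":84,"qm":30,"qnd":48},{"pk":13,"t":16},{"ecw":32,"nfc":32,"u":85,"zpi":50,"zz":24},[9,3,19,35]],"zbk":[53,[84,81],{"h":19,"qyb":99},[93,56,16,74,45],[59,65,84]]}
After op 5 (remove /zbk/4/1): {"ghc":{"ar":[19,75,33,33,18],"zi":[16,40,32,11]},"sj":[[73,52,11,37,37],{"df":84,"qm":30,"qnd":48},{"pk":13,"t":16},{"ecw":32,"nfc":32,"u":85,"zpi":50,"zz":24},[9,3,19,35]],"zbk":[53,[84,81],{"h":19,"qyb":99},[93,56,16,74,45],[59,84]]}
After op 6 (add /sj/2/js 15): {"ghc":{"ar":[19,75,33,33,18],"zi":[16,40,32,11]},"sj":[[73,52,11,37,37],{"df":84,"qm":30,"qnd":48},{"js":15,"pk":13,"t":16},{"ecw":32,"nfc":32,"u":85,"zpi":50,"zz":24},[9,3,19,35]],"zbk":[53,[84,81],{"h":19,"qyb":99},[93,56,16,74,45],[59,84]]}
After op 7 (replace /sj/3/nfc 18): {"ghc":{"ar":[19,75,33,33,18],"zi":[16,40,32,11]},"sj":[[73,52,11,37,37],{"df":84,"qm":30,"qnd":48},{"js":15,"pk":13,"t":16},{"ecw":32,"nfc":18,"u":85,"zpi":50,"zz":24},[9,3,19,35]],"zbk":[53,[84,81],{"h":19,"qyb":99},[93,56,16,74,45],[59,84]]}
After op 8 (add /ghc/ar/2 86): {"ghc":{"ar":[19,75,86,33,33,18],"zi":[16,40,32,11]},"sj":[[73,52,11,37,37],{"df":84,"qm":30,"qnd":48},{"js":15,"pk":13,"t":16},{"ecw":32,"nfc":18,"u":85,"zpi":50,"zz":24},[9,3,19,35]],"zbk":[53,[84,81],{"h":19,"qyb":99},[93,56,16,74,45],[59,84]]}
After op 9 (remove /sj/3/u): {"ghc":{"ar":[19,75,86,33,33,18],"zi":[16,40,32,11]},"sj":[[73,52,11,37,37],{"df":84,"qm":30,"qnd":48},{"js":15,"pk":13,"t":16},{"ecw":32,"nfc":18,"zpi":50,"zz":24},[9,3,19,35]],"zbk":[53,[84,81],{"h":19,"qyb":99},[93,56,16,74,45],[59,84]]}
After op 10 (replace /sj/0 20): {"ghc":{"ar":[19,75,86,33,33,18],"zi":[16,40,32,11]},"sj":[20,{"df":84,"qm":30,"qnd":48},{"js":15,"pk":13,"t":16},{"ecw":32,"nfc":18,"zpi":50,"zz":24},[9,3,19,35]],"zbk":[53,[84,81],{"h":19,"qyb":99},[93,56,16,74,45],[59,84]]}
Value at /sj/2/js: 15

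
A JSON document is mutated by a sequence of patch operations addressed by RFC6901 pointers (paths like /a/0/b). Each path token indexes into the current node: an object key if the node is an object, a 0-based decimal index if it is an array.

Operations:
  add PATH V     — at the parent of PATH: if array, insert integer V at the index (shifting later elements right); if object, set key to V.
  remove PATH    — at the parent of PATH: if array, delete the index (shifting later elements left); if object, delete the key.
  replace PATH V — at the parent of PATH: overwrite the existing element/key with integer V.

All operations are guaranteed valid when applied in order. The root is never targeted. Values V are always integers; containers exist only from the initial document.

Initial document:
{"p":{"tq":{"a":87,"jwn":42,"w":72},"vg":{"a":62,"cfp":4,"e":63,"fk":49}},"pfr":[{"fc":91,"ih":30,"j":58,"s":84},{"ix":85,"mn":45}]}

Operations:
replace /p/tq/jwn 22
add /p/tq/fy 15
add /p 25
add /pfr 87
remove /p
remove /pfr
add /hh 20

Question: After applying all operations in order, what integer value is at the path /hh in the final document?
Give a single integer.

Answer: 20

Derivation:
After op 1 (replace /p/tq/jwn 22): {"p":{"tq":{"a":87,"jwn":22,"w":72},"vg":{"a":62,"cfp":4,"e":63,"fk":49}},"pfr":[{"fc":91,"ih":30,"j":58,"s":84},{"ix":85,"mn":45}]}
After op 2 (add /p/tq/fy 15): {"p":{"tq":{"a":87,"fy":15,"jwn":22,"w":72},"vg":{"a":62,"cfp":4,"e":63,"fk":49}},"pfr":[{"fc":91,"ih":30,"j":58,"s":84},{"ix":85,"mn":45}]}
After op 3 (add /p 25): {"p":25,"pfr":[{"fc":91,"ih":30,"j":58,"s":84},{"ix":85,"mn":45}]}
After op 4 (add /pfr 87): {"p":25,"pfr":87}
After op 5 (remove /p): {"pfr":87}
After op 6 (remove /pfr): {}
After op 7 (add /hh 20): {"hh":20}
Value at /hh: 20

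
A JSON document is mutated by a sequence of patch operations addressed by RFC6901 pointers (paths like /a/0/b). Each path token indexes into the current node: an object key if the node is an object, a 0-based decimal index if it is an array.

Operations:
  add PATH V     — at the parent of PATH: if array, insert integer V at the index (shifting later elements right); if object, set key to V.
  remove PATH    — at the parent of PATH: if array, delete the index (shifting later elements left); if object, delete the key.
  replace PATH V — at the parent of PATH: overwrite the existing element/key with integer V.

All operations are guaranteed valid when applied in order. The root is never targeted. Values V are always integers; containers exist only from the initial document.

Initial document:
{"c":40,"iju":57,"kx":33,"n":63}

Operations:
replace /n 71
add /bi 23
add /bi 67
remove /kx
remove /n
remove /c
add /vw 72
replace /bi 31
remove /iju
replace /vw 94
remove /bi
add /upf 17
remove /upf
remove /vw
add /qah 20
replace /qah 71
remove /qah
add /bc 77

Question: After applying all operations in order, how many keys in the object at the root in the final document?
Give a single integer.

Answer: 1

Derivation:
After op 1 (replace /n 71): {"c":40,"iju":57,"kx":33,"n":71}
After op 2 (add /bi 23): {"bi":23,"c":40,"iju":57,"kx":33,"n":71}
After op 3 (add /bi 67): {"bi":67,"c":40,"iju":57,"kx":33,"n":71}
After op 4 (remove /kx): {"bi":67,"c":40,"iju":57,"n":71}
After op 5 (remove /n): {"bi":67,"c":40,"iju":57}
After op 6 (remove /c): {"bi":67,"iju":57}
After op 7 (add /vw 72): {"bi":67,"iju":57,"vw":72}
After op 8 (replace /bi 31): {"bi":31,"iju":57,"vw":72}
After op 9 (remove /iju): {"bi":31,"vw":72}
After op 10 (replace /vw 94): {"bi":31,"vw":94}
After op 11 (remove /bi): {"vw":94}
After op 12 (add /upf 17): {"upf":17,"vw":94}
After op 13 (remove /upf): {"vw":94}
After op 14 (remove /vw): {}
After op 15 (add /qah 20): {"qah":20}
After op 16 (replace /qah 71): {"qah":71}
After op 17 (remove /qah): {}
After op 18 (add /bc 77): {"bc":77}
Size at the root: 1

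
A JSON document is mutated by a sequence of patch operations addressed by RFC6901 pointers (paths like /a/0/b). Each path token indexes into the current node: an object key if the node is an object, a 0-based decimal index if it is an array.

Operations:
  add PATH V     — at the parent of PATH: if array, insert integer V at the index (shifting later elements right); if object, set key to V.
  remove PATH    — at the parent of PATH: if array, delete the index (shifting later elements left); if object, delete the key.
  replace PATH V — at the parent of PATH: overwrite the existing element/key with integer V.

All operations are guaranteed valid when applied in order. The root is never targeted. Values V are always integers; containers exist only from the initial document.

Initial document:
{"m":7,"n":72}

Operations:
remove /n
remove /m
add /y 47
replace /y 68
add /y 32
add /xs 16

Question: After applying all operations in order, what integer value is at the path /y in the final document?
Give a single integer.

Answer: 32

Derivation:
After op 1 (remove /n): {"m":7}
After op 2 (remove /m): {}
After op 3 (add /y 47): {"y":47}
After op 4 (replace /y 68): {"y":68}
After op 5 (add /y 32): {"y":32}
After op 6 (add /xs 16): {"xs":16,"y":32}
Value at /y: 32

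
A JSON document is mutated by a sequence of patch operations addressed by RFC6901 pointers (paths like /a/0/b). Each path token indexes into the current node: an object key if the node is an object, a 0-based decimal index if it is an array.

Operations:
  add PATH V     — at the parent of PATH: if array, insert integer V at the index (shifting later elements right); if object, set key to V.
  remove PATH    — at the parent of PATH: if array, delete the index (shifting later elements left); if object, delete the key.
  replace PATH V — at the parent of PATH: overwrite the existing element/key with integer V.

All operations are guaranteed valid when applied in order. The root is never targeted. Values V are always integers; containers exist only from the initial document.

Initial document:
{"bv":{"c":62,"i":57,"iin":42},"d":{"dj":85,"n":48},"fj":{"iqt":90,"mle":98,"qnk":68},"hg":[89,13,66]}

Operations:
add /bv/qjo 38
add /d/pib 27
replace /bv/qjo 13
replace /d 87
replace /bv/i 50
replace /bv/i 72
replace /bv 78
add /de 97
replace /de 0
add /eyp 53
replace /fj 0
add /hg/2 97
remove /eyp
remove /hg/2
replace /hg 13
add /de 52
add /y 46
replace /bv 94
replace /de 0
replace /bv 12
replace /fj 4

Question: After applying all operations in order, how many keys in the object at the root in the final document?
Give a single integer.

Answer: 6

Derivation:
After op 1 (add /bv/qjo 38): {"bv":{"c":62,"i":57,"iin":42,"qjo":38},"d":{"dj":85,"n":48},"fj":{"iqt":90,"mle":98,"qnk":68},"hg":[89,13,66]}
After op 2 (add /d/pib 27): {"bv":{"c":62,"i":57,"iin":42,"qjo":38},"d":{"dj":85,"n":48,"pib":27},"fj":{"iqt":90,"mle":98,"qnk":68},"hg":[89,13,66]}
After op 3 (replace /bv/qjo 13): {"bv":{"c":62,"i":57,"iin":42,"qjo":13},"d":{"dj":85,"n":48,"pib":27},"fj":{"iqt":90,"mle":98,"qnk":68},"hg":[89,13,66]}
After op 4 (replace /d 87): {"bv":{"c":62,"i":57,"iin":42,"qjo":13},"d":87,"fj":{"iqt":90,"mle":98,"qnk":68},"hg":[89,13,66]}
After op 5 (replace /bv/i 50): {"bv":{"c":62,"i":50,"iin":42,"qjo":13},"d":87,"fj":{"iqt":90,"mle":98,"qnk":68},"hg":[89,13,66]}
After op 6 (replace /bv/i 72): {"bv":{"c":62,"i":72,"iin":42,"qjo":13},"d":87,"fj":{"iqt":90,"mle":98,"qnk":68},"hg":[89,13,66]}
After op 7 (replace /bv 78): {"bv":78,"d":87,"fj":{"iqt":90,"mle":98,"qnk":68},"hg":[89,13,66]}
After op 8 (add /de 97): {"bv":78,"d":87,"de":97,"fj":{"iqt":90,"mle":98,"qnk":68},"hg":[89,13,66]}
After op 9 (replace /de 0): {"bv":78,"d":87,"de":0,"fj":{"iqt":90,"mle":98,"qnk":68},"hg":[89,13,66]}
After op 10 (add /eyp 53): {"bv":78,"d":87,"de":0,"eyp":53,"fj":{"iqt":90,"mle":98,"qnk":68},"hg":[89,13,66]}
After op 11 (replace /fj 0): {"bv":78,"d":87,"de":0,"eyp":53,"fj":0,"hg":[89,13,66]}
After op 12 (add /hg/2 97): {"bv":78,"d":87,"de":0,"eyp":53,"fj":0,"hg":[89,13,97,66]}
After op 13 (remove /eyp): {"bv":78,"d":87,"de":0,"fj":0,"hg":[89,13,97,66]}
After op 14 (remove /hg/2): {"bv":78,"d":87,"de":0,"fj":0,"hg":[89,13,66]}
After op 15 (replace /hg 13): {"bv":78,"d":87,"de":0,"fj":0,"hg":13}
After op 16 (add /de 52): {"bv":78,"d":87,"de":52,"fj":0,"hg":13}
After op 17 (add /y 46): {"bv":78,"d":87,"de":52,"fj":0,"hg":13,"y":46}
After op 18 (replace /bv 94): {"bv":94,"d":87,"de":52,"fj":0,"hg":13,"y":46}
After op 19 (replace /de 0): {"bv":94,"d":87,"de":0,"fj":0,"hg":13,"y":46}
After op 20 (replace /bv 12): {"bv":12,"d":87,"de":0,"fj":0,"hg":13,"y":46}
After op 21 (replace /fj 4): {"bv":12,"d":87,"de":0,"fj":4,"hg":13,"y":46}
Size at the root: 6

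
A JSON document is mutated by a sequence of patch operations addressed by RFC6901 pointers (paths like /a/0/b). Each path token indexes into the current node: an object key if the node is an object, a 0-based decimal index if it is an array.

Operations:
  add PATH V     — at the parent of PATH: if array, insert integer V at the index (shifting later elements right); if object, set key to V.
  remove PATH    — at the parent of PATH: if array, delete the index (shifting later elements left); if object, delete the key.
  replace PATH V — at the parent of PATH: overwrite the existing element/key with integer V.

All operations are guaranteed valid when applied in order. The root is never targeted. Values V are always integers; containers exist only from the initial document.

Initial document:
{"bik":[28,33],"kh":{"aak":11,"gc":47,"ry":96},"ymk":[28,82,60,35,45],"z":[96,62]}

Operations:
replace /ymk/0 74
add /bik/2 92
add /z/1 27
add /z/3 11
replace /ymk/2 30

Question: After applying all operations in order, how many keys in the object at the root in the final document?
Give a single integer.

After op 1 (replace /ymk/0 74): {"bik":[28,33],"kh":{"aak":11,"gc":47,"ry":96},"ymk":[74,82,60,35,45],"z":[96,62]}
After op 2 (add /bik/2 92): {"bik":[28,33,92],"kh":{"aak":11,"gc":47,"ry":96},"ymk":[74,82,60,35,45],"z":[96,62]}
After op 3 (add /z/1 27): {"bik":[28,33,92],"kh":{"aak":11,"gc":47,"ry":96},"ymk":[74,82,60,35,45],"z":[96,27,62]}
After op 4 (add /z/3 11): {"bik":[28,33,92],"kh":{"aak":11,"gc":47,"ry":96},"ymk":[74,82,60,35,45],"z":[96,27,62,11]}
After op 5 (replace /ymk/2 30): {"bik":[28,33,92],"kh":{"aak":11,"gc":47,"ry":96},"ymk":[74,82,30,35,45],"z":[96,27,62,11]}
Size at the root: 4

Answer: 4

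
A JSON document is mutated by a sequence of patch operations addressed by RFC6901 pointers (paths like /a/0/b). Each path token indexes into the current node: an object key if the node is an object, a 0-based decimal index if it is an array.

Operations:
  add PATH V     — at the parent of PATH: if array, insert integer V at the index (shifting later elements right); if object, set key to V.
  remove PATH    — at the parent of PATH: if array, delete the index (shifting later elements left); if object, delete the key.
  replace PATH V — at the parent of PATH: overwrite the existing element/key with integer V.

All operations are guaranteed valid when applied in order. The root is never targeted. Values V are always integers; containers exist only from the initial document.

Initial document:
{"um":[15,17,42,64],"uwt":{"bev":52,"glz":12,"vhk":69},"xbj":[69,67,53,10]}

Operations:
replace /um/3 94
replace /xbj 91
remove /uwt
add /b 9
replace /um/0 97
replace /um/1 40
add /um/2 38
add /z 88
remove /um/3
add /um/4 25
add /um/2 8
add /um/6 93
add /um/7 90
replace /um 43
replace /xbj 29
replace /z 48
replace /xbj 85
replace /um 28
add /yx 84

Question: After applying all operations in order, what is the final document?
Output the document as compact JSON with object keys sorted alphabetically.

After op 1 (replace /um/3 94): {"um":[15,17,42,94],"uwt":{"bev":52,"glz":12,"vhk":69},"xbj":[69,67,53,10]}
After op 2 (replace /xbj 91): {"um":[15,17,42,94],"uwt":{"bev":52,"glz":12,"vhk":69},"xbj":91}
After op 3 (remove /uwt): {"um":[15,17,42,94],"xbj":91}
After op 4 (add /b 9): {"b":9,"um":[15,17,42,94],"xbj":91}
After op 5 (replace /um/0 97): {"b":9,"um":[97,17,42,94],"xbj":91}
After op 6 (replace /um/1 40): {"b":9,"um":[97,40,42,94],"xbj":91}
After op 7 (add /um/2 38): {"b":9,"um":[97,40,38,42,94],"xbj":91}
After op 8 (add /z 88): {"b":9,"um":[97,40,38,42,94],"xbj":91,"z":88}
After op 9 (remove /um/3): {"b":9,"um":[97,40,38,94],"xbj":91,"z":88}
After op 10 (add /um/4 25): {"b":9,"um":[97,40,38,94,25],"xbj":91,"z":88}
After op 11 (add /um/2 8): {"b":9,"um":[97,40,8,38,94,25],"xbj":91,"z":88}
After op 12 (add /um/6 93): {"b":9,"um":[97,40,8,38,94,25,93],"xbj":91,"z":88}
After op 13 (add /um/7 90): {"b":9,"um":[97,40,8,38,94,25,93,90],"xbj":91,"z":88}
After op 14 (replace /um 43): {"b":9,"um":43,"xbj":91,"z":88}
After op 15 (replace /xbj 29): {"b":9,"um":43,"xbj":29,"z":88}
After op 16 (replace /z 48): {"b":9,"um":43,"xbj":29,"z":48}
After op 17 (replace /xbj 85): {"b":9,"um":43,"xbj":85,"z":48}
After op 18 (replace /um 28): {"b":9,"um":28,"xbj":85,"z":48}
After op 19 (add /yx 84): {"b":9,"um":28,"xbj":85,"yx":84,"z":48}

Answer: {"b":9,"um":28,"xbj":85,"yx":84,"z":48}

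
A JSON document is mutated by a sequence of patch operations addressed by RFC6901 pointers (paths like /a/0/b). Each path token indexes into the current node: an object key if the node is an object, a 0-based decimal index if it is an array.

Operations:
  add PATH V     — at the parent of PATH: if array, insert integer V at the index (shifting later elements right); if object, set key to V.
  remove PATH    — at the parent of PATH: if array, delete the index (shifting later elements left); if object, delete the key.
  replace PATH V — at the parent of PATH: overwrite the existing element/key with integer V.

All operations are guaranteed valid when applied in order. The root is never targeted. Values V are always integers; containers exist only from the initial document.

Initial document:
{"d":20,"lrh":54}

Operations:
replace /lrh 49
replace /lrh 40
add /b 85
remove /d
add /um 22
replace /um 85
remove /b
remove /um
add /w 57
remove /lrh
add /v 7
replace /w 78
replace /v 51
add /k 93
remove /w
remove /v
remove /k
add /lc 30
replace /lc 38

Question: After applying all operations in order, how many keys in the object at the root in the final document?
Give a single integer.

After op 1 (replace /lrh 49): {"d":20,"lrh":49}
After op 2 (replace /lrh 40): {"d":20,"lrh":40}
After op 3 (add /b 85): {"b":85,"d":20,"lrh":40}
After op 4 (remove /d): {"b":85,"lrh":40}
After op 5 (add /um 22): {"b":85,"lrh":40,"um":22}
After op 6 (replace /um 85): {"b":85,"lrh":40,"um":85}
After op 7 (remove /b): {"lrh":40,"um":85}
After op 8 (remove /um): {"lrh":40}
After op 9 (add /w 57): {"lrh":40,"w":57}
After op 10 (remove /lrh): {"w":57}
After op 11 (add /v 7): {"v":7,"w":57}
After op 12 (replace /w 78): {"v":7,"w":78}
After op 13 (replace /v 51): {"v":51,"w":78}
After op 14 (add /k 93): {"k":93,"v":51,"w":78}
After op 15 (remove /w): {"k":93,"v":51}
After op 16 (remove /v): {"k":93}
After op 17 (remove /k): {}
After op 18 (add /lc 30): {"lc":30}
After op 19 (replace /lc 38): {"lc":38}
Size at the root: 1

Answer: 1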